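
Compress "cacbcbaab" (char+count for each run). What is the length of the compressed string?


Input: cacbcbaab
Runs:
  'c' x 1 => "c1"
  'a' x 1 => "a1"
  'c' x 1 => "c1"
  'b' x 1 => "b1"
  'c' x 1 => "c1"
  'b' x 1 => "b1"
  'a' x 2 => "a2"
  'b' x 1 => "b1"
Compressed: "c1a1c1b1c1b1a2b1"
Compressed length: 16

16


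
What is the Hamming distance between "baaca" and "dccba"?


Comparing "baaca" and "dccba" position by position:
  Position 0: 'b' vs 'd' => differ
  Position 1: 'a' vs 'c' => differ
  Position 2: 'a' vs 'c' => differ
  Position 3: 'c' vs 'b' => differ
  Position 4: 'a' vs 'a' => same
Total differences (Hamming distance): 4

4


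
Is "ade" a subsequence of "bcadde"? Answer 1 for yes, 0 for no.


Check if "ade" is a subsequence of "bcadde"
Greedy scan:
  Position 0 ('b'): no match needed
  Position 1 ('c'): no match needed
  Position 2 ('a'): matches sub[0] = 'a'
  Position 3 ('d'): matches sub[1] = 'd'
  Position 4 ('d'): no match needed
  Position 5 ('e'): matches sub[2] = 'e'
All 3 characters matched => is a subsequence

1


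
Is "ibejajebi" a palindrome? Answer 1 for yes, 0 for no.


Input: ibejajebi
Reversed: ibejajebi
  Compare pos 0 ('i') with pos 8 ('i'): match
  Compare pos 1 ('b') with pos 7 ('b'): match
  Compare pos 2 ('e') with pos 6 ('e'): match
  Compare pos 3 ('j') with pos 5 ('j'): match
Result: palindrome

1


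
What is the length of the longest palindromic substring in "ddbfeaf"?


Input: "ddbfeaf"
Checking substrings for palindromes:
  [0:2] "dd" (len 2) => palindrome
Longest palindromic substring: "dd" with length 2

2


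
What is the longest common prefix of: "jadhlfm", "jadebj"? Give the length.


Words: jadhlfm, jadebj
  Position 0: all 'j' => match
  Position 1: all 'a' => match
  Position 2: all 'd' => match
  Position 3: ('h', 'e') => mismatch, stop
LCP = "jad" (length 3)

3


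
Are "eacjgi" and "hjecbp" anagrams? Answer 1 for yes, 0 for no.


Strings: "eacjgi", "hjecbp"
Sorted first:  acegij
Sorted second: bcehjp
Differ at position 0: 'a' vs 'b' => not anagrams

0


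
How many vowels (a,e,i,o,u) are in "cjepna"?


Input: cjepna
Checking each character:
  'c' at position 0: consonant
  'j' at position 1: consonant
  'e' at position 2: vowel (running total: 1)
  'p' at position 3: consonant
  'n' at position 4: consonant
  'a' at position 5: vowel (running total: 2)
Total vowels: 2

2


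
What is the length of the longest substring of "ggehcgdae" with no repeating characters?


Input: "ggehcgdae"
Sliding window (track last position of each char):
  Position 0 ('g'): window [0,0] length 1 -- new best
  Position 1 ('g'): repeat (last at 0), move window start to 1
  Position 1 ('g'): window [1,1] length 1
  Position 2 ('e'): window [1,2] length 2 -- new best
  Position 3 ('h'): window [1,3] length 3 -- new best
  Position 4 ('c'): window [1,4] length 4 -- new best
  Position 5 ('g'): repeat (last at 1), move window start to 2
  Position 5 ('g'): window [2,5] length 4
  Position 6 ('d'): window [2,6] length 5 -- new best
  Position 7 ('a'): window [2,7] length 6 -- new best
  Position 8 ('e'): repeat (last at 2), move window start to 3
  Position 8 ('e'): window [3,8] length 6
Longest substring with no repeats: "ehcgda" with length 6

6


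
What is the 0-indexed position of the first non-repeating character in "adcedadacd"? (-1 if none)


Input: adcedadacd
Character frequencies:
  'a': 3
  'c': 2
  'd': 4
  'e': 1
Scanning left to right for freq == 1:
  Position 0 ('a'): freq=3, skip
  Position 1 ('d'): freq=4, skip
  Position 2 ('c'): freq=2, skip
  Position 3 ('e'): unique! => answer = 3

3


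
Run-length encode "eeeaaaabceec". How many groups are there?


Input: eeeaaaabceec
Scanning for consecutive runs:
  Group 1: 'e' x 3 (positions 0-2)
  Group 2: 'a' x 4 (positions 3-6)
  Group 3: 'b' x 1 (positions 7-7)
  Group 4: 'c' x 1 (positions 8-8)
  Group 5: 'e' x 2 (positions 9-10)
  Group 6: 'c' x 1 (positions 11-11)
Total groups: 6

6


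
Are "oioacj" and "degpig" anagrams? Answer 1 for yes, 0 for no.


Strings: "oioacj", "degpig"
Sorted first:  acijoo
Sorted second: deggip
Differ at position 0: 'a' vs 'd' => not anagrams

0


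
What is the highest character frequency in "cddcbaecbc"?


Input: cddcbaecbc
Character counts:
  'a': 1
  'b': 2
  'c': 4
  'd': 2
  'e': 1
Maximum frequency: 4

4


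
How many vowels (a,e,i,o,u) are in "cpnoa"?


Input: cpnoa
Checking each character:
  'c' at position 0: consonant
  'p' at position 1: consonant
  'n' at position 2: consonant
  'o' at position 3: vowel (running total: 1)
  'a' at position 4: vowel (running total: 2)
Total vowels: 2

2


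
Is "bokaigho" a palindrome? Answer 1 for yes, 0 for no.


Input: bokaigho
Reversed: ohgiakob
  Compare pos 0 ('b') with pos 7 ('o'): MISMATCH
  Compare pos 1 ('o') with pos 6 ('h'): MISMATCH
  Compare pos 2 ('k') with pos 5 ('g'): MISMATCH
  Compare pos 3 ('a') with pos 4 ('i'): MISMATCH
Result: not a palindrome

0


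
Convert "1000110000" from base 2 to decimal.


Input: "1000110000" in base 2
Positional expansion:
  Digit '1' (value 1) x 2^9 = 512
  Digit '0' (value 0) x 2^8 = 0
  Digit '0' (value 0) x 2^7 = 0
  Digit '0' (value 0) x 2^6 = 0
  Digit '1' (value 1) x 2^5 = 32
  Digit '1' (value 1) x 2^4 = 16
  Digit '0' (value 0) x 2^3 = 0
  Digit '0' (value 0) x 2^2 = 0
  Digit '0' (value 0) x 2^1 = 0
  Digit '0' (value 0) x 2^0 = 0
Sum = 560

560


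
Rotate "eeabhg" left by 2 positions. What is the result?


Input: "eeabhg", rotate left by 2
First 2 characters: "ee"
Remaining characters: "abhg"
Concatenate remaining + first: "abhg" + "ee" = "abhgee"

abhgee


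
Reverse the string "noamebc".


Input: noamebc
Reading characters right to left:
  Position 6: 'c'
  Position 5: 'b'
  Position 4: 'e'
  Position 3: 'm'
  Position 2: 'a'
  Position 1: 'o'
  Position 0: 'n'
Reversed: cbemaon

cbemaon


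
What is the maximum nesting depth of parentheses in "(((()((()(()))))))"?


Input: "(((()((()(()))))))"
Tracking depth:
  Position 0 '(': depth becomes 1
  Position 1 '(': depth becomes 2
  Position 2 '(': depth becomes 3
  Position 3 '(': depth becomes 4
  Position 4 ')': depth becomes 3
  Position 5 '(': depth becomes 4
  Position 6 '(': depth becomes 5
  Position 7 '(': depth becomes 6
  Position 8 ')': depth becomes 5
  Position 9 '(': depth becomes 6
  Position 10 '(': depth becomes 7
  Position 11 ')': depth becomes 6
  Position 12 ')': depth becomes 5
  Position 13 ')': depth becomes 4
  Position 14 ')': depth becomes 3
  Position 15 ')': depth becomes 2
  Position 16 ')': depth becomes 1
  Position 17 ')': depth becomes 0
Maximum depth reached: 7

7


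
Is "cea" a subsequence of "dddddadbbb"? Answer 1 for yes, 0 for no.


Check if "cea" is a subsequence of "dddddadbbb"
Greedy scan:
  Position 0 ('d'): no match needed
  Position 1 ('d'): no match needed
  Position 2 ('d'): no match needed
  Position 3 ('d'): no match needed
  Position 4 ('d'): no match needed
  Position 5 ('a'): no match needed
  Position 6 ('d'): no match needed
  Position 7 ('b'): no match needed
  Position 8 ('b'): no match needed
  Position 9 ('b'): no match needed
Only matched 0/3 characters => not a subsequence

0


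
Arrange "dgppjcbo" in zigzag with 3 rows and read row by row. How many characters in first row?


Zigzag "dgppjcbo" into 3 rows:
Placing characters:
  'd' => row 0
  'g' => row 1
  'p' => row 2
  'p' => row 1
  'j' => row 0
  'c' => row 1
  'b' => row 2
  'o' => row 1
Rows:
  Row 0: "dj"
  Row 1: "gpco"
  Row 2: "pb"
First row length: 2

2


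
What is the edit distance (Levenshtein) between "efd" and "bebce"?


Computing edit distance: "efd" -> "bebce"
DP table:
           b    e    b    c    e
      0    1    2    3    4    5
  e   1    1    1    2    3    4
  f   2    2    2    2    3    4
  d   3    3    3    3    3    4
Edit distance = dp[3][5] = 4

4


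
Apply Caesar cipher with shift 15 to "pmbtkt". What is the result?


Caesar cipher: shift "pmbtkt" by 15
  'p' (pos 15) + 15 = pos 4 = 'e'
  'm' (pos 12) + 15 = pos 1 = 'b'
  'b' (pos 1) + 15 = pos 16 = 'q'
  't' (pos 19) + 15 = pos 8 = 'i'
  'k' (pos 10) + 15 = pos 25 = 'z'
  't' (pos 19) + 15 = pos 8 = 'i'
Result: ebqizi

ebqizi


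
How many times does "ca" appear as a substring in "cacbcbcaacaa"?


Searching for "ca" in "cacbcbcaacaa"
Scanning each position:
  Position 0: "ca" => MATCH
  Position 1: "ac" => no
  Position 2: "cb" => no
  Position 3: "bc" => no
  Position 4: "cb" => no
  Position 5: "bc" => no
  Position 6: "ca" => MATCH
  Position 7: "aa" => no
  Position 8: "ac" => no
  Position 9: "ca" => MATCH
  Position 10: "aa" => no
Total occurrences: 3

3


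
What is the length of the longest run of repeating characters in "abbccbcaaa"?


Input: "abbccbcaaa"
Scanning for longest run:
  Position 1 ('b'): new char, reset run to 1
  Position 2 ('b'): continues run of 'b', length=2
  Position 3 ('c'): new char, reset run to 1
  Position 4 ('c'): continues run of 'c', length=2
  Position 5 ('b'): new char, reset run to 1
  Position 6 ('c'): new char, reset run to 1
  Position 7 ('a'): new char, reset run to 1
  Position 8 ('a'): continues run of 'a', length=2
  Position 9 ('a'): continues run of 'a', length=3
Longest run: 'a' with length 3

3


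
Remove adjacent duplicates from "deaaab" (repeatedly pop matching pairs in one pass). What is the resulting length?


Input: deaaab
Stack-based adjacent duplicate removal:
  Read 'd': push. Stack: d
  Read 'e': push. Stack: de
  Read 'a': push. Stack: dea
  Read 'a': matches stack top 'a' => pop. Stack: de
  Read 'a': push. Stack: dea
  Read 'b': push. Stack: deab
Final stack: "deab" (length 4)

4


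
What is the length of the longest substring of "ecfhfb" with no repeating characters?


Input: "ecfhfb"
Sliding window (track last position of each char):
  Position 0 ('e'): window [0,0] length 1 -- new best
  Position 1 ('c'): window [0,1] length 2 -- new best
  Position 2 ('f'): window [0,2] length 3 -- new best
  Position 3 ('h'): window [0,3] length 4 -- new best
  Position 4 ('f'): repeat (last at 2), move window start to 3
  Position 4 ('f'): window [3,4] length 2
  Position 5 ('b'): window [3,5] length 3
Longest substring with no repeats: "ecfh" with length 4

4


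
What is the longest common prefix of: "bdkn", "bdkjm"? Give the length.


Words: bdkn, bdkjm
  Position 0: all 'b' => match
  Position 1: all 'd' => match
  Position 2: all 'k' => match
  Position 3: ('n', 'j') => mismatch, stop
LCP = "bdk" (length 3)

3


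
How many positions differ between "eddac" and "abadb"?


Comparing "eddac" and "abadb" position by position:
  Position 0: 'e' vs 'a' => DIFFER
  Position 1: 'd' vs 'b' => DIFFER
  Position 2: 'd' vs 'a' => DIFFER
  Position 3: 'a' vs 'd' => DIFFER
  Position 4: 'c' vs 'b' => DIFFER
Positions that differ: 5

5


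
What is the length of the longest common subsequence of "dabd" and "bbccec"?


LCS of "dabd" and "bbccec"
DP table:
           b    b    c    c    e    c
      0    0    0    0    0    0    0
  d   0    0    0    0    0    0    0
  a   0    0    0    0    0    0    0
  b   0    1    1    1    1    1    1
  d   0    1    1    1    1    1    1
LCS length = dp[4][6] = 1

1


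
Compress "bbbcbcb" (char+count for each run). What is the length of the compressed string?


Input: bbbcbcb
Runs:
  'b' x 3 => "b3"
  'c' x 1 => "c1"
  'b' x 1 => "b1"
  'c' x 1 => "c1"
  'b' x 1 => "b1"
Compressed: "b3c1b1c1b1"
Compressed length: 10

10


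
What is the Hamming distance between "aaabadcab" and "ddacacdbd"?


Comparing "aaabadcab" and "ddacacdbd" position by position:
  Position 0: 'a' vs 'd' => differ
  Position 1: 'a' vs 'd' => differ
  Position 2: 'a' vs 'a' => same
  Position 3: 'b' vs 'c' => differ
  Position 4: 'a' vs 'a' => same
  Position 5: 'd' vs 'c' => differ
  Position 6: 'c' vs 'd' => differ
  Position 7: 'a' vs 'b' => differ
  Position 8: 'b' vs 'd' => differ
Total differences (Hamming distance): 7

7


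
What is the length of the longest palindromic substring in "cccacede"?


Input: "cccacede"
Checking substrings for palindromes:
  [0:3] "ccc" (len 3) => palindrome
  [2:5] "cac" (len 3) => palindrome
  [5:8] "ede" (len 3) => palindrome
  [0:2] "cc" (len 2) => palindrome
  [1:3] "cc" (len 2) => palindrome
Longest palindromic substring: "ccc" with length 3

3


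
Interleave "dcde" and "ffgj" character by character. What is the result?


Interleaving "dcde" and "ffgj":
  Position 0: 'd' from first, 'f' from second => "df"
  Position 1: 'c' from first, 'f' from second => "cf"
  Position 2: 'd' from first, 'g' from second => "dg"
  Position 3: 'e' from first, 'j' from second => "ej"
Result: dfcfdgej

dfcfdgej


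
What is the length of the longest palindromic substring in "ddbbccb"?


Input: "ddbbccb"
Checking substrings for palindromes:
  [3:7] "bccb" (len 4) => palindrome
  [0:2] "dd" (len 2) => palindrome
  [2:4] "bb" (len 2) => palindrome
  [4:6] "cc" (len 2) => palindrome
Longest palindromic substring: "bccb" with length 4

4


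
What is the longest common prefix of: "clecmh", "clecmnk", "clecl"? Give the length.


Words: clecmh, clecmnk, clecl
  Position 0: all 'c' => match
  Position 1: all 'l' => match
  Position 2: all 'e' => match
  Position 3: all 'c' => match
  Position 4: ('m', 'm', 'l') => mismatch, stop
LCP = "clec" (length 4)

4


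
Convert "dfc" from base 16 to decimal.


Input: "dfc" in base 16
Positional expansion:
  Digit 'd' (value 13) x 16^2 = 3328
  Digit 'f' (value 15) x 16^1 = 240
  Digit 'c' (value 12) x 16^0 = 12
Sum = 3580

3580


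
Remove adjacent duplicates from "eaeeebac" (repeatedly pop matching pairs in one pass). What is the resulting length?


Input: eaeeebac
Stack-based adjacent duplicate removal:
  Read 'e': push. Stack: e
  Read 'a': push. Stack: ea
  Read 'e': push. Stack: eae
  Read 'e': matches stack top 'e' => pop. Stack: ea
  Read 'e': push. Stack: eae
  Read 'b': push. Stack: eaeb
  Read 'a': push. Stack: eaeba
  Read 'c': push. Stack: eaebac
Final stack: "eaebac" (length 6)

6


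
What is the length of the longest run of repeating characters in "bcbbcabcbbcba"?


Input: "bcbbcabcbbcba"
Scanning for longest run:
  Position 1 ('c'): new char, reset run to 1
  Position 2 ('b'): new char, reset run to 1
  Position 3 ('b'): continues run of 'b', length=2
  Position 4 ('c'): new char, reset run to 1
  Position 5 ('a'): new char, reset run to 1
  Position 6 ('b'): new char, reset run to 1
  Position 7 ('c'): new char, reset run to 1
  Position 8 ('b'): new char, reset run to 1
  Position 9 ('b'): continues run of 'b', length=2
  Position 10 ('c'): new char, reset run to 1
  Position 11 ('b'): new char, reset run to 1
  Position 12 ('a'): new char, reset run to 1
Longest run: 'b' with length 2

2


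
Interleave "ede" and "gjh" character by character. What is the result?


Interleaving "ede" and "gjh":
  Position 0: 'e' from first, 'g' from second => "eg"
  Position 1: 'd' from first, 'j' from second => "dj"
  Position 2: 'e' from first, 'h' from second => "eh"
Result: egdjeh

egdjeh


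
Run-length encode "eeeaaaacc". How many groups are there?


Input: eeeaaaacc
Scanning for consecutive runs:
  Group 1: 'e' x 3 (positions 0-2)
  Group 2: 'a' x 4 (positions 3-6)
  Group 3: 'c' x 2 (positions 7-8)
Total groups: 3

3


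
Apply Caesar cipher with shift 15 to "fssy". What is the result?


Caesar cipher: shift "fssy" by 15
  'f' (pos 5) + 15 = pos 20 = 'u'
  's' (pos 18) + 15 = pos 7 = 'h'
  's' (pos 18) + 15 = pos 7 = 'h'
  'y' (pos 24) + 15 = pos 13 = 'n'
Result: uhhn

uhhn


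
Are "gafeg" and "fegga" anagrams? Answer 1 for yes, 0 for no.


Strings: "gafeg", "fegga"
Sorted first:  aefgg
Sorted second: aefgg
Sorted forms match => anagrams

1


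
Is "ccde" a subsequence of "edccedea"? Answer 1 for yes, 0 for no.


Check if "ccde" is a subsequence of "edccedea"
Greedy scan:
  Position 0 ('e'): no match needed
  Position 1 ('d'): no match needed
  Position 2 ('c'): matches sub[0] = 'c'
  Position 3 ('c'): matches sub[1] = 'c'
  Position 4 ('e'): no match needed
  Position 5 ('d'): matches sub[2] = 'd'
  Position 6 ('e'): matches sub[3] = 'e'
  Position 7 ('a'): no match needed
All 4 characters matched => is a subsequence

1


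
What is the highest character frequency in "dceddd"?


Input: dceddd
Character counts:
  'c': 1
  'd': 4
  'e': 1
Maximum frequency: 4

4


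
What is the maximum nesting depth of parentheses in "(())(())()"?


Input: "(())(())()"
Tracking depth:
  Position 0 '(': depth becomes 1
  Position 1 '(': depth becomes 2
  Position 2 ')': depth becomes 1
  Position 3 ')': depth becomes 0
  Position 4 '(': depth becomes 1
  Position 5 '(': depth becomes 2
  Position 6 ')': depth becomes 1
  Position 7 ')': depth becomes 0
  Position 8 '(': depth becomes 1
  Position 9 ')': depth becomes 0
Maximum depth reached: 2

2


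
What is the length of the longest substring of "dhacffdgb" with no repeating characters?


Input: "dhacffdgb"
Sliding window (track last position of each char):
  Position 0 ('d'): window [0,0] length 1 -- new best
  Position 1 ('h'): window [0,1] length 2 -- new best
  Position 2 ('a'): window [0,2] length 3 -- new best
  Position 3 ('c'): window [0,3] length 4 -- new best
  Position 4 ('f'): window [0,4] length 5 -- new best
  Position 5 ('f'): repeat (last at 4), move window start to 5
  Position 5 ('f'): window [5,5] length 1
  Position 6 ('d'): window [5,6] length 2
  Position 7 ('g'): window [5,7] length 3
  Position 8 ('b'): window [5,8] length 4
Longest substring with no repeats: "dhacf" with length 5

5


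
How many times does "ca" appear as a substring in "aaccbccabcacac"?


Searching for "ca" in "aaccbccabcacac"
Scanning each position:
  Position 0: "aa" => no
  Position 1: "ac" => no
  Position 2: "cc" => no
  Position 3: "cb" => no
  Position 4: "bc" => no
  Position 5: "cc" => no
  Position 6: "ca" => MATCH
  Position 7: "ab" => no
  Position 8: "bc" => no
  Position 9: "ca" => MATCH
  Position 10: "ac" => no
  Position 11: "ca" => MATCH
  Position 12: "ac" => no
Total occurrences: 3

3


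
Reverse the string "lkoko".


Input: lkoko
Reading characters right to left:
  Position 4: 'o'
  Position 3: 'k'
  Position 2: 'o'
  Position 1: 'k'
  Position 0: 'l'
Reversed: okokl

okokl


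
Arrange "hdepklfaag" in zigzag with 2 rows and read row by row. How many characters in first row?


Zigzag "hdepklfaag" into 2 rows:
Placing characters:
  'h' => row 0
  'd' => row 1
  'e' => row 0
  'p' => row 1
  'k' => row 0
  'l' => row 1
  'f' => row 0
  'a' => row 1
  'a' => row 0
  'g' => row 1
Rows:
  Row 0: "hekfa"
  Row 1: "dplag"
First row length: 5

5


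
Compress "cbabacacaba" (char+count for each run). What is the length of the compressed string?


Input: cbabacacaba
Runs:
  'c' x 1 => "c1"
  'b' x 1 => "b1"
  'a' x 1 => "a1"
  'b' x 1 => "b1"
  'a' x 1 => "a1"
  'c' x 1 => "c1"
  'a' x 1 => "a1"
  'c' x 1 => "c1"
  'a' x 1 => "a1"
  'b' x 1 => "b1"
  'a' x 1 => "a1"
Compressed: "c1b1a1b1a1c1a1c1a1b1a1"
Compressed length: 22

22


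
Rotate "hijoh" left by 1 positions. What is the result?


Input: "hijoh", rotate left by 1
First 1 characters: "h"
Remaining characters: "ijoh"
Concatenate remaining + first: "ijoh" + "h" = "ijohh"

ijohh


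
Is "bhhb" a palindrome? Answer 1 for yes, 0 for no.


Input: bhhb
Reversed: bhhb
  Compare pos 0 ('b') with pos 3 ('b'): match
  Compare pos 1 ('h') with pos 2 ('h'): match
Result: palindrome

1


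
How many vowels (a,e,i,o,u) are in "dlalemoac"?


Input: dlalemoac
Checking each character:
  'd' at position 0: consonant
  'l' at position 1: consonant
  'a' at position 2: vowel (running total: 1)
  'l' at position 3: consonant
  'e' at position 4: vowel (running total: 2)
  'm' at position 5: consonant
  'o' at position 6: vowel (running total: 3)
  'a' at position 7: vowel (running total: 4)
  'c' at position 8: consonant
Total vowels: 4

4


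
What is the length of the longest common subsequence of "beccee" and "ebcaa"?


LCS of "beccee" and "ebcaa"
DP table:
           e    b    c    a    a
      0    0    0    0    0    0
  b   0    0    1    1    1    1
  e   0    1    1    1    1    1
  c   0    1    1    2    2    2
  c   0    1    1    2    2    2
  e   0    1    1    2    2    2
  e   0    1    1    2    2    2
LCS length = dp[6][5] = 2

2


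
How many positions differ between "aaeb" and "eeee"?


Comparing "aaeb" and "eeee" position by position:
  Position 0: 'a' vs 'e' => DIFFER
  Position 1: 'a' vs 'e' => DIFFER
  Position 2: 'e' vs 'e' => same
  Position 3: 'b' vs 'e' => DIFFER
Positions that differ: 3

3


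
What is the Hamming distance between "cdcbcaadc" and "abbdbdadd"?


Comparing "cdcbcaadc" and "abbdbdadd" position by position:
  Position 0: 'c' vs 'a' => differ
  Position 1: 'd' vs 'b' => differ
  Position 2: 'c' vs 'b' => differ
  Position 3: 'b' vs 'd' => differ
  Position 4: 'c' vs 'b' => differ
  Position 5: 'a' vs 'd' => differ
  Position 6: 'a' vs 'a' => same
  Position 7: 'd' vs 'd' => same
  Position 8: 'c' vs 'd' => differ
Total differences (Hamming distance): 7

7


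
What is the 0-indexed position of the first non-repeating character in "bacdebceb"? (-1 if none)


Input: bacdebceb
Character frequencies:
  'a': 1
  'b': 3
  'c': 2
  'd': 1
  'e': 2
Scanning left to right for freq == 1:
  Position 0 ('b'): freq=3, skip
  Position 1 ('a'): unique! => answer = 1

1


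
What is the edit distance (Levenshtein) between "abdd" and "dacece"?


Computing edit distance: "abdd" -> "dacece"
DP table:
           d    a    c    e    c    e
      0    1    2    3    4    5    6
  a   1    1    1    2    3    4    5
  b   2    2    2    2    3    4    5
  d   3    2    3    3    3    4    5
  d   4    3    3    4    4    4    5
Edit distance = dp[4][6] = 5

5


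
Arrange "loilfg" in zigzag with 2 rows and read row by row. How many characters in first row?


Zigzag "loilfg" into 2 rows:
Placing characters:
  'l' => row 0
  'o' => row 1
  'i' => row 0
  'l' => row 1
  'f' => row 0
  'g' => row 1
Rows:
  Row 0: "lif"
  Row 1: "olg"
First row length: 3

3


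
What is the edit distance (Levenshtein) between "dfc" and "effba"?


Computing edit distance: "dfc" -> "effba"
DP table:
           e    f    f    b    a
      0    1    2    3    4    5
  d   1    1    2    3    4    5
  f   2    2    1    2    3    4
  c   3    3    2    2    3    4
Edit distance = dp[3][5] = 4

4


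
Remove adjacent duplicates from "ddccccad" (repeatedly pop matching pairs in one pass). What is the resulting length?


Input: ddccccad
Stack-based adjacent duplicate removal:
  Read 'd': push. Stack: d
  Read 'd': matches stack top 'd' => pop. Stack: (empty)
  Read 'c': push. Stack: c
  Read 'c': matches stack top 'c' => pop. Stack: (empty)
  Read 'c': push. Stack: c
  Read 'c': matches stack top 'c' => pop. Stack: (empty)
  Read 'a': push. Stack: a
  Read 'd': push. Stack: ad
Final stack: "ad" (length 2)

2


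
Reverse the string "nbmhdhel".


Input: nbmhdhel
Reading characters right to left:
  Position 7: 'l'
  Position 6: 'e'
  Position 5: 'h'
  Position 4: 'd'
  Position 3: 'h'
  Position 2: 'm'
  Position 1: 'b'
  Position 0: 'n'
Reversed: lehdhmbn

lehdhmbn


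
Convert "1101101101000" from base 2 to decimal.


Input: "1101101101000" in base 2
Positional expansion:
  Digit '1' (value 1) x 2^12 = 4096
  Digit '1' (value 1) x 2^11 = 2048
  Digit '0' (value 0) x 2^10 = 0
  Digit '1' (value 1) x 2^9 = 512
  Digit '1' (value 1) x 2^8 = 256
  Digit '0' (value 0) x 2^7 = 0
  Digit '1' (value 1) x 2^6 = 64
  Digit '1' (value 1) x 2^5 = 32
  Digit '0' (value 0) x 2^4 = 0
  Digit '1' (value 1) x 2^3 = 8
  Digit '0' (value 0) x 2^2 = 0
  Digit '0' (value 0) x 2^1 = 0
  Digit '0' (value 0) x 2^0 = 0
Sum = 7016

7016


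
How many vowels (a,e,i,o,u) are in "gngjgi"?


Input: gngjgi
Checking each character:
  'g' at position 0: consonant
  'n' at position 1: consonant
  'g' at position 2: consonant
  'j' at position 3: consonant
  'g' at position 4: consonant
  'i' at position 5: vowel (running total: 1)
Total vowels: 1

1


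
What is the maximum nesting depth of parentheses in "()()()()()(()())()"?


Input: "()()()()()(()())()"
Tracking depth:
  Position 0 '(': depth becomes 1
  Position 1 ')': depth becomes 0
  Position 2 '(': depth becomes 1
  Position 3 ')': depth becomes 0
  Position 4 '(': depth becomes 1
  Position 5 ')': depth becomes 0
  Position 6 '(': depth becomes 1
  Position 7 ')': depth becomes 0
  Position 8 '(': depth becomes 1
  Position 9 ')': depth becomes 0
  Position 10 '(': depth becomes 1
  Position 11 '(': depth becomes 2
  Position 12 ')': depth becomes 1
  Position 13 '(': depth becomes 2
  Position 14 ')': depth becomes 1
  Position 15 ')': depth becomes 0
  Position 16 '(': depth becomes 1
  Position 17 ')': depth becomes 0
Maximum depth reached: 2

2


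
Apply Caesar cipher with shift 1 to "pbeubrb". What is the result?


Caesar cipher: shift "pbeubrb" by 1
  'p' (pos 15) + 1 = pos 16 = 'q'
  'b' (pos 1) + 1 = pos 2 = 'c'
  'e' (pos 4) + 1 = pos 5 = 'f'
  'u' (pos 20) + 1 = pos 21 = 'v'
  'b' (pos 1) + 1 = pos 2 = 'c'
  'r' (pos 17) + 1 = pos 18 = 's'
  'b' (pos 1) + 1 = pos 2 = 'c'
Result: qcfvcsc

qcfvcsc


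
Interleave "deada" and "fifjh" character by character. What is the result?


Interleaving "deada" and "fifjh":
  Position 0: 'd' from first, 'f' from second => "df"
  Position 1: 'e' from first, 'i' from second => "ei"
  Position 2: 'a' from first, 'f' from second => "af"
  Position 3: 'd' from first, 'j' from second => "dj"
  Position 4: 'a' from first, 'h' from second => "ah"
Result: dfeiafdjah

dfeiafdjah


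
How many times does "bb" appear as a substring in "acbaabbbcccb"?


Searching for "bb" in "acbaabbbcccb"
Scanning each position:
  Position 0: "ac" => no
  Position 1: "cb" => no
  Position 2: "ba" => no
  Position 3: "aa" => no
  Position 4: "ab" => no
  Position 5: "bb" => MATCH
  Position 6: "bb" => MATCH
  Position 7: "bc" => no
  Position 8: "cc" => no
  Position 9: "cc" => no
  Position 10: "cb" => no
Total occurrences: 2

2


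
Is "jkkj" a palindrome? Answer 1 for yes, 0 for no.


Input: jkkj
Reversed: jkkj
  Compare pos 0 ('j') with pos 3 ('j'): match
  Compare pos 1 ('k') with pos 2 ('k'): match
Result: palindrome

1


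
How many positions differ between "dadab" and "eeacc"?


Comparing "dadab" and "eeacc" position by position:
  Position 0: 'd' vs 'e' => DIFFER
  Position 1: 'a' vs 'e' => DIFFER
  Position 2: 'd' vs 'a' => DIFFER
  Position 3: 'a' vs 'c' => DIFFER
  Position 4: 'b' vs 'c' => DIFFER
Positions that differ: 5

5


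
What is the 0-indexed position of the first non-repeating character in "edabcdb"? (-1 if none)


Input: edabcdb
Character frequencies:
  'a': 1
  'b': 2
  'c': 1
  'd': 2
  'e': 1
Scanning left to right for freq == 1:
  Position 0 ('e'): unique! => answer = 0

0


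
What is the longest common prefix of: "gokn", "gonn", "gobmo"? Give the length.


Words: gokn, gonn, gobmo
  Position 0: all 'g' => match
  Position 1: all 'o' => match
  Position 2: ('k', 'n', 'b') => mismatch, stop
LCP = "go" (length 2)

2


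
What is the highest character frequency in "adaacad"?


Input: adaacad
Character counts:
  'a': 4
  'c': 1
  'd': 2
Maximum frequency: 4

4


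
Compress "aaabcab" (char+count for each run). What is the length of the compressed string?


Input: aaabcab
Runs:
  'a' x 3 => "a3"
  'b' x 1 => "b1"
  'c' x 1 => "c1"
  'a' x 1 => "a1"
  'b' x 1 => "b1"
Compressed: "a3b1c1a1b1"
Compressed length: 10

10


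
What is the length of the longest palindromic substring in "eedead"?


Input: "eedead"
Checking substrings for palindromes:
  [1:4] "ede" (len 3) => palindrome
  [0:2] "ee" (len 2) => palindrome
Longest palindromic substring: "ede" with length 3

3


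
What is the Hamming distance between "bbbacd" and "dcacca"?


Comparing "bbbacd" and "dcacca" position by position:
  Position 0: 'b' vs 'd' => differ
  Position 1: 'b' vs 'c' => differ
  Position 2: 'b' vs 'a' => differ
  Position 3: 'a' vs 'c' => differ
  Position 4: 'c' vs 'c' => same
  Position 5: 'd' vs 'a' => differ
Total differences (Hamming distance): 5

5


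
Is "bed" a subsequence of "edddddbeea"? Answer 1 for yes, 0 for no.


Check if "bed" is a subsequence of "edddddbeea"
Greedy scan:
  Position 0 ('e'): no match needed
  Position 1 ('d'): no match needed
  Position 2 ('d'): no match needed
  Position 3 ('d'): no match needed
  Position 4 ('d'): no match needed
  Position 5 ('d'): no match needed
  Position 6 ('b'): matches sub[0] = 'b'
  Position 7 ('e'): matches sub[1] = 'e'
  Position 8 ('e'): no match needed
  Position 9 ('a'): no match needed
Only matched 2/3 characters => not a subsequence

0


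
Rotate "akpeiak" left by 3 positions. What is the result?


Input: "akpeiak", rotate left by 3
First 3 characters: "akp"
Remaining characters: "eiak"
Concatenate remaining + first: "eiak" + "akp" = "eiakakp"

eiakakp


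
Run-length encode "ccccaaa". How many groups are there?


Input: ccccaaa
Scanning for consecutive runs:
  Group 1: 'c' x 4 (positions 0-3)
  Group 2: 'a' x 3 (positions 4-6)
Total groups: 2

2


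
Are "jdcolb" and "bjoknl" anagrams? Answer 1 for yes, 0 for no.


Strings: "jdcolb", "bjoknl"
Sorted first:  bcdjlo
Sorted second: bjklno
Differ at position 1: 'c' vs 'j' => not anagrams

0


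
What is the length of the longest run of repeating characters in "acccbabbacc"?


Input: "acccbabbacc"
Scanning for longest run:
  Position 1 ('c'): new char, reset run to 1
  Position 2 ('c'): continues run of 'c', length=2
  Position 3 ('c'): continues run of 'c', length=3
  Position 4 ('b'): new char, reset run to 1
  Position 5 ('a'): new char, reset run to 1
  Position 6 ('b'): new char, reset run to 1
  Position 7 ('b'): continues run of 'b', length=2
  Position 8 ('a'): new char, reset run to 1
  Position 9 ('c'): new char, reset run to 1
  Position 10 ('c'): continues run of 'c', length=2
Longest run: 'c' with length 3

3


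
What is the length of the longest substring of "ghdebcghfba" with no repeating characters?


Input: "ghdebcghfba"
Sliding window (track last position of each char):
  Position 0 ('g'): window [0,0] length 1 -- new best
  Position 1 ('h'): window [0,1] length 2 -- new best
  Position 2 ('d'): window [0,2] length 3 -- new best
  Position 3 ('e'): window [0,3] length 4 -- new best
  Position 4 ('b'): window [0,4] length 5 -- new best
  Position 5 ('c'): window [0,5] length 6 -- new best
  Position 6 ('g'): repeat (last at 0), move window start to 1
  Position 6 ('g'): window [1,6] length 6
  Position 7 ('h'): repeat (last at 1), move window start to 2
  Position 7 ('h'): window [2,7] length 6
  Position 8 ('f'): window [2,8] length 7 -- new best
  Position 9 ('b'): repeat (last at 4), move window start to 5
  Position 9 ('b'): window [5,9] length 5
  Position 10 ('a'): window [5,10] length 6
Longest substring with no repeats: "debcghf" with length 7

7


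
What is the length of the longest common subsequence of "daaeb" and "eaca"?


LCS of "daaeb" and "eaca"
DP table:
           e    a    c    a
      0    0    0    0    0
  d   0    0    0    0    0
  a   0    0    1    1    1
  a   0    0    1    1    2
  e   0    1    1    1    2
  b   0    1    1    1    2
LCS length = dp[5][4] = 2

2


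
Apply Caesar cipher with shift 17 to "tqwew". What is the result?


Caesar cipher: shift "tqwew" by 17
  't' (pos 19) + 17 = pos 10 = 'k'
  'q' (pos 16) + 17 = pos 7 = 'h'
  'w' (pos 22) + 17 = pos 13 = 'n'
  'e' (pos 4) + 17 = pos 21 = 'v'
  'w' (pos 22) + 17 = pos 13 = 'n'
Result: khnvn

khnvn


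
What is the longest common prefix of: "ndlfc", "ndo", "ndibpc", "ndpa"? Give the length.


Words: ndlfc, ndo, ndibpc, ndpa
  Position 0: all 'n' => match
  Position 1: all 'd' => match
  Position 2: ('l', 'o', 'i', 'p') => mismatch, stop
LCP = "nd" (length 2)

2


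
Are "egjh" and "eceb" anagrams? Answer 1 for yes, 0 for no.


Strings: "egjh", "eceb"
Sorted first:  eghj
Sorted second: bcee
Differ at position 0: 'e' vs 'b' => not anagrams

0


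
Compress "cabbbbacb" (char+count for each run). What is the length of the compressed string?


Input: cabbbbacb
Runs:
  'c' x 1 => "c1"
  'a' x 1 => "a1"
  'b' x 4 => "b4"
  'a' x 1 => "a1"
  'c' x 1 => "c1"
  'b' x 1 => "b1"
Compressed: "c1a1b4a1c1b1"
Compressed length: 12

12


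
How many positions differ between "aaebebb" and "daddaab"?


Comparing "aaebebb" and "daddaab" position by position:
  Position 0: 'a' vs 'd' => DIFFER
  Position 1: 'a' vs 'a' => same
  Position 2: 'e' vs 'd' => DIFFER
  Position 3: 'b' vs 'd' => DIFFER
  Position 4: 'e' vs 'a' => DIFFER
  Position 5: 'b' vs 'a' => DIFFER
  Position 6: 'b' vs 'b' => same
Positions that differ: 5

5


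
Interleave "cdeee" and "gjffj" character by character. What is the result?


Interleaving "cdeee" and "gjffj":
  Position 0: 'c' from first, 'g' from second => "cg"
  Position 1: 'd' from first, 'j' from second => "dj"
  Position 2: 'e' from first, 'f' from second => "ef"
  Position 3: 'e' from first, 'f' from second => "ef"
  Position 4: 'e' from first, 'j' from second => "ej"
Result: cgdjefefej

cgdjefefej


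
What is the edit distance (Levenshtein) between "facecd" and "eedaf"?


Computing edit distance: "facecd" -> "eedaf"
DP table:
           e    e    d    a    f
      0    1    2    3    4    5
  f   1    1    2    3    4    4
  a   2    2    2    3    3    4
  c   3    3    3    3    4    4
  e   4    3    3    4    4    5
  c   5    4    4    4    5    5
  d   6    5    5    4    5    6
Edit distance = dp[6][5] = 6

6


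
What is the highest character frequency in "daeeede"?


Input: daeeede
Character counts:
  'a': 1
  'd': 2
  'e': 4
Maximum frequency: 4

4


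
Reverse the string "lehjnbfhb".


Input: lehjnbfhb
Reading characters right to left:
  Position 8: 'b'
  Position 7: 'h'
  Position 6: 'f'
  Position 5: 'b'
  Position 4: 'n'
  Position 3: 'j'
  Position 2: 'h'
  Position 1: 'e'
  Position 0: 'l'
Reversed: bhfbnjhel

bhfbnjhel


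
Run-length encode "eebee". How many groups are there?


Input: eebee
Scanning for consecutive runs:
  Group 1: 'e' x 2 (positions 0-1)
  Group 2: 'b' x 1 (positions 2-2)
  Group 3: 'e' x 2 (positions 3-4)
Total groups: 3

3


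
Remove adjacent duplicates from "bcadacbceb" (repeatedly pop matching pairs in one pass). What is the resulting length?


Input: bcadacbceb
Stack-based adjacent duplicate removal:
  Read 'b': push. Stack: b
  Read 'c': push. Stack: bc
  Read 'a': push. Stack: bca
  Read 'd': push. Stack: bcad
  Read 'a': push. Stack: bcada
  Read 'c': push. Stack: bcadac
  Read 'b': push. Stack: bcadacb
  Read 'c': push. Stack: bcadacbc
  Read 'e': push. Stack: bcadacbce
  Read 'b': push. Stack: bcadacbceb
Final stack: "bcadacbceb" (length 10)

10


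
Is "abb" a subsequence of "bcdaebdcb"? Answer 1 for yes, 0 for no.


Check if "abb" is a subsequence of "bcdaebdcb"
Greedy scan:
  Position 0 ('b'): no match needed
  Position 1 ('c'): no match needed
  Position 2 ('d'): no match needed
  Position 3 ('a'): matches sub[0] = 'a'
  Position 4 ('e'): no match needed
  Position 5 ('b'): matches sub[1] = 'b'
  Position 6 ('d'): no match needed
  Position 7 ('c'): no match needed
  Position 8 ('b'): matches sub[2] = 'b'
All 3 characters matched => is a subsequence

1


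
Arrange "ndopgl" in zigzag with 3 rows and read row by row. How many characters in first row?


Zigzag "ndopgl" into 3 rows:
Placing characters:
  'n' => row 0
  'd' => row 1
  'o' => row 2
  'p' => row 1
  'g' => row 0
  'l' => row 1
Rows:
  Row 0: "ng"
  Row 1: "dpl"
  Row 2: "o"
First row length: 2

2


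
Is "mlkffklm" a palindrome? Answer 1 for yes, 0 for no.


Input: mlkffklm
Reversed: mlkffklm
  Compare pos 0 ('m') with pos 7 ('m'): match
  Compare pos 1 ('l') with pos 6 ('l'): match
  Compare pos 2 ('k') with pos 5 ('k'): match
  Compare pos 3 ('f') with pos 4 ('f'): match
Result: palindrome

1


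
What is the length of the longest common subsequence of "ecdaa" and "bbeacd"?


LCS of "ecdaa" and "bbeacd"
DP table:
           b    b    e    a    c    d
      0    0    0    0    0    0    0
  e   0    0    0    1    1    1    1
  c   0    0    0    1    1    2    2
  d   0    0    0    1    1    2    3
  a   0    0    0    1    2    2    3
  a   0    0    0    1    2    2    3
LCS length = dp[5][6] = 3

3


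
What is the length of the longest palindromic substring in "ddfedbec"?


Input: "ddfedbec"
Checking substrings for palindromes:
  [0:2] "dd" (len 2) => palindrome
Longest palindromic substring: "dd" with length 2

2


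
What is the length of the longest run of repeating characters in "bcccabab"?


Input: "bcccabab"
Scanning for longest run:
  Position 1 ('c'): new char, reset run to 1
  Position 2 ('c'): continues run of 'c', length=2
  Position 3 ('c'): continues run of 'c', length=3
  Position 4 ('a'): new char, reset run to 1
  Position 5 ('b'): new char, reset run to 1
  Position 6 ('a'): new char, reset run to 1
  Position 7 ('b'): new char, reset run to 1
Longest run: 'c' with length 3

3


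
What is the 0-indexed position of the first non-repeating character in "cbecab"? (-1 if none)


Input: cbecab
Character frequencies:
  'a': 1
  'b': 2
  'c': 2
  'e': 1
Scanning left to right for freq == 1:
  Position 0 ('c'): freq=2, skip
  Position 1 ('b'): freq=2, skip
  Position 2 ('e'): unique! => answer = 2

2


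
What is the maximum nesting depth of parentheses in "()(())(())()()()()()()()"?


Input: "()(())(())()()()()()()()"
Tracking depth:
  Position 0 '(': depth becomes 1
  Position 1 ')': depth becomes 0
  Position 2 '(': depth becomes 1
  Position 3 '(': depth becomes 2
  Position 4 ')': depth becomes 1
  Position 5 ')': depth becomes 0
  Position 6 '(': depth becomes 1
  Position 7 '(': depth becomes 2
  Position 8 ')': depth becomes 1
  Position 9 ')': depth becomes 0
  Position 10 '(': depth becomes 1
  Position 11 ')': depth becomes 0
  Position 12 '(': depth becomes 1
  Position 13 ')': depth becomes 0
  Position 14 '(': depth becomes 1
  Position 15 ')': depth becomes 0
  Position 16 '(': depth becomes 1
  Position 17 ')': depth becomes 0
  Position 18 '(': depth becomes 1
  Position 19 ')': depth becomes 0
  Position 20 '(': depth becomes 1
  Position 21 ')': depth becomes 0
  Position 22 '(': depth becomes 1
  Position 23 ')': depth becomes 0
Maximum depth reached: 2

2


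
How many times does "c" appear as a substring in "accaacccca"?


Searching for "c" in "accaacccca"
Scanning each position:
  Position 0: "a" => no
  Position 1: "c" => MATCH
  Position 2: "c" => MATCH
  Position 3: "a" => no
  Position 4: "a" => no
  Position 5: "c" => MATCH
  Position 6: "c" => MATCH
  Position 7: "c" => MATCH
  Position 8: "c" => MATCH
  Position 9: "a" => no
Total occurrences: 6

6


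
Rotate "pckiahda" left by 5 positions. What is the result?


Input: "pckiahda", rotate left by 5
First 5 characters: "pckia"
Remaining characters: "hda"
Concatenate remaining + first: "hda" + "pckia" = "hdapckia"

hdapckia


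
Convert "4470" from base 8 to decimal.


Input: "4470" in base 8
Positional expansion:
  Digit '4' (value 4) x 8^3 = 2048
  Digit '4' (value 4) x 8^2 = 256
  Digit '7' (value 7) x 8^1 = 56
  Digit '0' (value 0) x 8^0 = 0
Sum = 2360

2360


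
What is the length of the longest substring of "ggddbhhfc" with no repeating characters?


Input: "ggddbhhfc"
Sliding window (track last position of each char):
  Position 0 ('g'): window [0,0] length 1 -- new best
  Position 1 ('g'): repeat (last at 0), move window start to 1
  Position 1 ('g'): window [1,1] length 1
  Position 2 ('d'): window [1,2] length 2 -- new best
  Position 3 ('d'): repeat (last at 2), move window start to 3
  Position 3 ('d'): window [3,3] length 1
  Position 4 ('b'): window [3,4] length 2
  Position 5 ('h'): window [3,5] length 3 -- new best
  Position 6 ('h'): repeat (last at 5), move window start to 6
  Position 6 ('h'): window [6,6] length 1
  Position 7 ('f'): window [6,7] length 2
  Position 8 ('c'): window [6,8] length 3
Longest substring with no repeats: "dbh" with length 3

3
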